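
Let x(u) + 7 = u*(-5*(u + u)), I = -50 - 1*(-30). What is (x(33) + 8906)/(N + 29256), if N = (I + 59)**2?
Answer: -1991/30777 ≈ -0.064691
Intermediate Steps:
I = -20 (I = -50 + 30 = -20)
N = 1521 (N = (-20 + 59)**2 = 39**2 = 1521)
x(u) = -7 - 10*u**2 (x(u) = -7 + u*(-5*(u + u)) = -7 + u*(-10*u) = -7 - 10*u**2)
(x(33) + 8906)/(N + 29256) = ((-7 - 10*33**2) + 8906)/(1521 + 29256) = ((-7 - 10*1089) + 8906)/30777 = ((-7 - 10890) + 8906)*(1/30777) = (-10897 + 8906)*(1/30777) = -1991*1/30777 = -1991/30777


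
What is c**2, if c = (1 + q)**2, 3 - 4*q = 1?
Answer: 81/16 ≈ 5.0625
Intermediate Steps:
q = 1/2 (q = 3/4 - 1/4*1 = 3/4 - 1/4 = 1/2 ≈ 0.50000)
c = 9/4 (c = (1 + 1/2)**2 = (3/2)**2 = 9/4 ≈ 2.2500)
c**2 = (9/4)**2 = 81/16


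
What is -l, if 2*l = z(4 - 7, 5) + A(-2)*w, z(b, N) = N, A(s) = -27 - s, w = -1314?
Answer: -32855/2 ≈ -16428.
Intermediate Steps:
l = 32855/2 (l = (5 + (-27 - 1*(-2))*(-1314))/2 = (5 + (-27 + 2)*(-1314))/2 = (5 - 25*(-1314))/2 = (5 + 32850)/2 = (½)*32855 = 32855/2 ≈ 16428.)
-l = -1*32855/2 = -32855/2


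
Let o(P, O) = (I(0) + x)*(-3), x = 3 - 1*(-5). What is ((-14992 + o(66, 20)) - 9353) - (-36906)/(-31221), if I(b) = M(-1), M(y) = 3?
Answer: -253714148/10407 ≈ -24379.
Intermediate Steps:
x = 8 (x = 3 + 5 = 8)
I(b) = 3
o(P, O) = -33 (o(P, O) = (3 + 8)*(-3) = 11*(-3) = -33)
((-14992 + o(66, 20)) - 9353) - (-36906)/(-31221) = ((-14992 - 33) - 9353) - (-36906)/(-31221) = (-15025 - 9353) - (-36906)*(-1)/31221 = -24378 - 1*12302/10407 = -24378 - 12302/10407 = -253714148/10407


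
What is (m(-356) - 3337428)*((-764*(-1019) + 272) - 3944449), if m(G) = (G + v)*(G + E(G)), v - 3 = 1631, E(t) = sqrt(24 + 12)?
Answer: 11981165825208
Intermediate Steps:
E(t) = 6 (E(t) = sqrt(36) = 6)
v = 1634 (v = 3 + 1631 = 1634)
m(G) = (6 + G)*(1634 + G) (m(G) = (G + 1634)*(G + 6) = (1634 + G)*(6 + G) = (6 + G)*(1634 + G))
(m(-356) - 3337428)*((-764*(-1019) + 272) - 3944449) = ((9804 + (-356)**2 + 1640*(-356)) - 3337428)*((-764*(-1019) + 272) - 3944449) = ((9804 + 126736 - 583840) - 3337428)*((778516 + 272) - 3944449) = (-447300 - 3337428)*(778788 - 3944449) = -3784728*(-3165661) = 11981165825208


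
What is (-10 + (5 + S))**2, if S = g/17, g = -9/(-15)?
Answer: 178084/7225 ≈ 24.648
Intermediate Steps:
g = 3/5 (g = -9*(-1/15) = 3/5 ≈ 0.60000)
S = 3/85 (S = (3/5)/17 = (3/5)*(1/17) = 3/85 ≈ 0.035294)
(-10 + (5 + S))**2 = (-10 + (5 + 3/85))**2 = (-10 + 428/85)**2 = (-422/85)**2 = 178084/7225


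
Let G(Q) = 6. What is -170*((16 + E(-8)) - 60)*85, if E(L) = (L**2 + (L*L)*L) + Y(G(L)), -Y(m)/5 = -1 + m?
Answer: 7470650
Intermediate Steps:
Y(m) = 5 - 5*m (Y(m) = -5*(-1 + m) = 5 - 5*m)
E(L) = -25 + L**2 + L**3 (E(L) = (L**2 + (L*L)*L) + (5 - 5*6) = (L**2 + L**2*L) + (5 - 30) = (L**2 + L**3) - 25 = -25 + L**2 + L**3)
-170*((16 + E(-8)) - 60)*85 = -170*((16 + (-25 + (-8)**2 + (-8)**3)) - 60)*85 = -170*((16 + (-25 + 64 - 512)) - 60)*85 = -170*((16 - 473) - 60)*85 = -170*(-457 - 60)*85 = -170*(-517)*85 = 87890*85 = 7470650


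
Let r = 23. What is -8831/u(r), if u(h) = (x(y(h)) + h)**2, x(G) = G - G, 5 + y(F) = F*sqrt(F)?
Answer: -8831/529 ≈ -16.694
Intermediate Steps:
y(F) = -5 + F**(3/2) (y(F) = -5 + F*sqrt(F) = -5 + F**(3/2))
x(G) = 0
u(h) = h**2 (u(h) = (0 + h)**2 = h**2)
-8831/u(r) = -8831/(23**2) = -8831/529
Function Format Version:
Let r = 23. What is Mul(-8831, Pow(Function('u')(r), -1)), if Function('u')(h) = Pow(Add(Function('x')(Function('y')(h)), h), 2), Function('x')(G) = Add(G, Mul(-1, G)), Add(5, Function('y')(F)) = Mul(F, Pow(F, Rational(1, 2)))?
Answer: Rational(-8831, 529) ≈ -16.694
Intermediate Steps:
Function('y')(F) = Add(-5, Pow(F, Rational(3, 2))) (Function('y')(F) = Add(-5, Mul(F, Pow(F, Rational(1, 2)))) = Add(-5, Pow(F, Rational(3, 2))))
Function('x')(G) = 0
Function('u')(h) = Pow(h, 2) (Function('u')(h) = Pow(Add(0, h), 2) = Pow(h, 2))
Mul(-8831, Pow(Function('u')(r), -1)) = Mul(-8831, Pow(Pow(23, 2), -1)) = Mul(-8831, Pow(529, -1)) = Mul(-8831, Rational(1, 529)) = Rational(-8831, 529)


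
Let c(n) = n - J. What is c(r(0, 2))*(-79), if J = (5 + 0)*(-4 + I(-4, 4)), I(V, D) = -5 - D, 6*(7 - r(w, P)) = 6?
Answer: -5609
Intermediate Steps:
r(w, P) = 6 (r(w, P) = 7 - ⅙*6 = 7 - 1 = 6)
J = -65 (J = (5 + 0)*(-4 + (-5 - 1*4)) = 5*(-4 + (-5 - 4)) = 5*(-4 - 9) = 5*(-13) = -65)
c(n) = 65 + n (c(n) = n - 1*(-65) = n + 65 = 65 + n)
c(r(0, 2))*(-79) = (65 + 6)*(-79) = 71*(-79) = -5609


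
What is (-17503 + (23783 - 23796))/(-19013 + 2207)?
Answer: 8758/8403 ≈ 1.0422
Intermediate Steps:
(-17503 + (23783 - 23796))/(-19013 + 2207) = (-17503 - 13)/(-16806) = -17516*(-1/16806) = 8758/8403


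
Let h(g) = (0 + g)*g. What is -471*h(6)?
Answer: -16956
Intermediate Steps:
h(g) = g**2 (h(g) = g*g = g**2)
-471*h(6) = -471*6**2 = -471*36 = -16956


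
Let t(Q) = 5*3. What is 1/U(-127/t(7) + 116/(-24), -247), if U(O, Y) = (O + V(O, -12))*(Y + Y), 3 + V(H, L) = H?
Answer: 5/73112 ≈ 6.8388e-5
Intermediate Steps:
t(Q) = 15
V(H, L) = -3 + H
U(O, Y) = 2*Y*(-3 + 2*O) (U(O, Y) = (O + (-3 + O))*(Y + Y) = (-3 + 2*O)*(2*Y) = 2*Y*(-3 + 2*O))
1/U(-127/t(7) + 116/(-24), -247) = 1/(2*(-247)*(-3 + 2*(-127/15 + 116/(-24)))) = 1/(2*(-247)*(-3 + 2*(-127*1/15 + 116*(-1/24)))) = 1/(2*(-247)*(-3 + 2*(-127/15 - 29/6))) = 1/(2*(-247)*(-3 + 2*(-133/10))) = 1/(2*(-247)*(-3 - 133/5)) = 1/(2*(-247)*(-148/5)) = 1/(73112/5) = 5/73112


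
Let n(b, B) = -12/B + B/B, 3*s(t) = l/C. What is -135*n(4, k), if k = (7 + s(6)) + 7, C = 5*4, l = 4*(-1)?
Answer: -3915/209 ≈ -18.732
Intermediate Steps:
l = -4
C = 20
s(t) = -1/15 (s(t) = (-4/20)/3 = (-4*1/20)/3 = (⅓)*(-⅕) = -1/15)
k = 209/15 (k = (7 - 1/15) + 7 = 104/15 + 7 = 209/15 ≈ 13.933)
n(b, B) = 1 - 12/B (n(b, B) = -12/B + 1 = 1 - 12/B)
-135*n(4, k) = -135*(-12 + 209/15)/209/15 = -2025*29/(209*15) = -135*29/209 = -3915/209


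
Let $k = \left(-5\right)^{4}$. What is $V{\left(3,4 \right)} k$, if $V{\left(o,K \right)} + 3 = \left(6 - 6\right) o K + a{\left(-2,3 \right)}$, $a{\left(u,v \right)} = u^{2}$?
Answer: $625$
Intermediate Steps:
$k = 625$
$V{\left(o,K \right)} = 1$ ($V{\left(o,K \right)} = -3 + \left(\left(6 - 6\right) o K + \left(-2\right)^{2}\right) = -3 + \left(0 o K + 4\right) = -3 + \left(0 K + 4\right) = -3 + \left(0 + 4\right) = -3 + 4 = 1$)
$V{\left(3,4 \right)} k = 1 \cdot 625 = 625$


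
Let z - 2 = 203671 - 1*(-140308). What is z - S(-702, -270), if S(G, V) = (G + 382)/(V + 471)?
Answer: 69140501/201 ≈ 3.4398e+5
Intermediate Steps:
S(G, V) = (382 + G)/(471 + V)
z = 343981 (z = 2 + (203671 - 1*(-140308)) = 2 + (203671 + 140308) = 2 + 343979 = 343981)
z - S(-702, -270) = 343981 - (382 - 702)/(471 - 270) = 343981 - (-320)/201 = 343981 - 1*(-320/201) = 343981 + 320/201 = 69140501/201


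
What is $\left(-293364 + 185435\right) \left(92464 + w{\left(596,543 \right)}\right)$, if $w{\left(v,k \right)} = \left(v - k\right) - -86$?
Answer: $-9994549187$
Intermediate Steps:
$w{\left(v,k \right)} = 86 + v - k$ ($w{\left(v,k \right)} = \left(v - k\right) + 86 = 86 + v - k$)
$\left(-293364 + 185435\right) \left(92464 + w{\left(596,543 \right)}\right) = \left(-293364 + 185435\right) \left(92464 + \left(86 + 596 - 543\right)\right) = - 107929 \left(92464 + \left(86 + 596 - 543\right)\right) = - 107929 \left(92464 + 139\right) = \left(-107929\right) 92603 = -9994549187$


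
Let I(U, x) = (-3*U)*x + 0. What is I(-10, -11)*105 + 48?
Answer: -34602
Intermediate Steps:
I(U, x) = -3*U*x (I(U, x) = -3*U*x + 0 = -3*U*x)
I(-10, -11)*105 + 48 = -3*(-10)*(-11)*105 + 48 = -330*105 + 48 = -34650 + 48 = -34602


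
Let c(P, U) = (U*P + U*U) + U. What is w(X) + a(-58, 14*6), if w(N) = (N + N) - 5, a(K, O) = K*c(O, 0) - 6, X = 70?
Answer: 129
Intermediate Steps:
c(P, U) = U + U**2 + P*U (c(P, U) = (P*U + U**2) + U = (U**2 + P*U) + U = U + U**2 + P*U)
a(K, O) = -6 (a(K, O) = K*(0*(1 + O + 0)) - 6 = K*(0*(1 + O)) - 6 = K*0 - 6 = 0 - 6 = -6)
w(N) = -5 + 2*N (w(N) = 2*N - 5 = -5 + 2*N)
w(X) + a(-58, 14*6) = (-5 + 2*70) - 6 = (-5 + 140) - 6 = 135 - 6 = 129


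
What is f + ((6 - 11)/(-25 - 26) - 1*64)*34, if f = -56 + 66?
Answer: -6488/3 ≈ -2162.7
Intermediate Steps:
f = 10
f + ((6 - 11)/(-25 - 26) - 1*64)*34 = 10 + ((6 - 11)/(-25 - 26) - 1*64)*34 = 10 + (-5/(-51) - 64)*34 = 10 + (-5*(-1/51) - 64)*34 = 10 + (5/51 - 64)*34 = 10 - 3259/51*34 = 10 - 6518/3 = -6488/3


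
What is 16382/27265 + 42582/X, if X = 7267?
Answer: 1280046224/198134755 ≈ 6.4605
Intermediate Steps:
16382/27265 + 42582/X = 16382/27265 + 42582/7267 = 1280046224/198134755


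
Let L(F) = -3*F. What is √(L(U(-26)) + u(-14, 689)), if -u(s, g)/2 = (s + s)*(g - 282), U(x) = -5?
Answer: √22807 ≈ 151.02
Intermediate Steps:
u(s, g) = -4*s*(-282 + g) (u(s, g) = -2*(s + s)*(g - 282) = -2*2*s*(-282 + g) = -4*s*(-282 + g))
√(L(U(-26)) + u(-14, 689)) = √(-3*(-5) + 4*(-14)*(282 - 1*689)) = √(15 + 4*(-14)*(282 - 689)) = √(15 + 4*(-14)*(-407)) = √(15 + 22792) = √22807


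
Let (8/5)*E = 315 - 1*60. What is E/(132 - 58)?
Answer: 1275/592 ≈ 2.1537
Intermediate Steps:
E = 1275/8 (E = 5*(315 - 1*60)/8 = 5*(315 - 60)/8 = (5/8)*255 = 1275/8 ≈ 159.38)
E/(132 - 58) = 1275/(8*(132 - 58)) = (1275/8)/74 = (1275/8)*(1/74) = 1275/592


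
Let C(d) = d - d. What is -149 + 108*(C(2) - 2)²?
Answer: 283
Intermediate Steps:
C(d) = 0
-149 + 108*(C(2) - 2)² = -149 + 108*(0 - 2)² = -149 + 108*(-2)² = -149 + 108*4 = -149 + 432 = 283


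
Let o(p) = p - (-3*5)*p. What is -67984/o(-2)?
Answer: 4249/2 ≈ 2124.5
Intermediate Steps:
o(p) = 16*p (o(p) = p - (-15)*p = p + 15*p = 16*p)
-67984/o(-2) = -67984/(16*(-2)) = -67984/(-32) = -67984*(-1/32) = 4249/2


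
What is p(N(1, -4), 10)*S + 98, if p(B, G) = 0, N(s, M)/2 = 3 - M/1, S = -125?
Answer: 98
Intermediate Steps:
N(s, M) = 6 - 2*M (N(s, M) = 2*(3 - M/1) = 2*(3 - M) = 6 - 2*M)
p(N(1, -4), 10)*S + 98 = 0*(-125) + 98 = 0 + 98 = 98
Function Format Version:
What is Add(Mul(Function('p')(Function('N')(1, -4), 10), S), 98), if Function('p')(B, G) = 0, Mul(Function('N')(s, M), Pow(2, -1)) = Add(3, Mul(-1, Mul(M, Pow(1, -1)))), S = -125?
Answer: 98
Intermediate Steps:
Function('N')(s, M) = Add(6, Mul(-2, M)) (Function('N')(s, M) = Mul(2, Add(3, Mul(-1, Mul(M, Pow(1, -1))))) = Mul(2, Add(3, Mul(-1, Mul(M, 1)))) = Mul(2, Add(3, Mul(-1, M))) = Add(6, Mul(-2, M)))
Add(Mul(Function('p')(Function('N')(1, -4), 10), S), 98) = Add(Mul(0, -125), 98) = Add(0, 98) = 98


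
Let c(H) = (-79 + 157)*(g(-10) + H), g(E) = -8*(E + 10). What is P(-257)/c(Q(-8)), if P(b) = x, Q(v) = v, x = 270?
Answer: -45/104 ≈ -0.43269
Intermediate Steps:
P(b) = 270
g(E) = -80 - 8*E (g(E) = -8*(10 + E) = -80 - 8*E)
c(H) = 78*H (c(H) = (-79 + 157)*((-80 - 8*(-10)) + H) = 78*((-80 + 80) + H) = 78*(0 + H) = 78*H)
P(-257)/c(Q(-8)) = 270/((78*(-8))) = 270/(-624) = 270*(-1/624) = -45/104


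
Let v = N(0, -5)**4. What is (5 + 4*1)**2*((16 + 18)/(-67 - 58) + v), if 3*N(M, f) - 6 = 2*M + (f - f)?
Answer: 159246/125 ≈ 1274.0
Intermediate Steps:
N(M, f) = 2 + 2*M/3 (N(M, f) = 2 + (2*M + (f - f))/3 = 2 + (2*M + 0)/3 = 2 + (2*M)/3 = 2 + 2*M/3)
v = 16 (v = (2 + (2/3)*0)**4 = (2 + 0)**4 = 2**4 = 16)
(5 + 4*1)**2*((16 + 18)/(-67 - 58) + v) = (5 + 4*1)**2*((16 + 18)/(-67 - 58) + 16) = (5 + 4)**2*(34/(-125) + 16) = 9**2*(34*(-1/125) + 16) = 81*(-34/125 + 16) = 81*(1966/125) = 159246/125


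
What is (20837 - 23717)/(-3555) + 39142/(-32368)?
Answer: -510333/1278536 ≈ -0.39915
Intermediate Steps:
(20837 - 23717)/(-3555) + 39142/(-32368) = -2880*(-1/3555) + 39142*(-1/32368) = 64/79 - 19571/16184 = -510333/1278536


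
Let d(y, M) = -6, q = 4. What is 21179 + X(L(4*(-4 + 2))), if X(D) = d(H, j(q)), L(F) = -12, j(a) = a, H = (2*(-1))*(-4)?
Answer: 21173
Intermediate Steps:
H = 8 (H = -2*(-4) = 8)
X(D) = -6
21179 + X(L(4*(-4 + 2))) = 21179 - 6 = 21173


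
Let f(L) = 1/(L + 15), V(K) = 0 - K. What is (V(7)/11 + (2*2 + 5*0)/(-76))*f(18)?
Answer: -48/2299 ≈ -0.020879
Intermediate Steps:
V(K) = -K
f(L) = 1/(15 + L)
(V(7)/11 + (2*2 + 5*0)/(-76))*f(18) = (-1*7/11 + (2*2 + 5*0)/(-76))/(15 + 18) = (-7*1/11 + (4 + 0)*(-1/76))/33 = (-7/11 + 4*(-1/76))*(1/33) = (-7/11 - 1/19)*(1/33) = -144/209*1/33 = -48/2299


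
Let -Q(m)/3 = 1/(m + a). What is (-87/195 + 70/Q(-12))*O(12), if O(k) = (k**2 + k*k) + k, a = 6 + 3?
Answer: 271260/13 ≈ 20866.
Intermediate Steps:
a = 9
Q(m) = -3/(9 + m) (Q(m) = -3/(m + 9) = -3/(9 + m))
O(k) = k + 2*k**2 (O(k) = (k**2 + k**2) + k = 2*k**2 + k = k + 2*k**2)
(-87/195 + 70/Q(-12))*O(12) = (-87/195 + 70/((-3/(9 - 12))))*(12*(1 + 2*12)) = (-87*1/195 + 70/((-3/(-3))))*(12*(1 + 24)) = (-29/65 + 70/((-3*(-1/3))))*(12*25) = (-29/65 + 70/1)*300 = (-29/65 + 70*1)*300 = (-29/65 + 70)*300 = (4521/65)*300 = 271260/13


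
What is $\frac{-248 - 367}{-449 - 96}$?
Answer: $\frac{123}{109} \approx 1.1284$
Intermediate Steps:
$\frac{-248 - 367}{-449 - 96} = - \frac{615}{-449 - 96} = - \frac{615}{-545} = \left(-615\right) \left(- \frac{1}{545}\right) = \frac{123}{109}$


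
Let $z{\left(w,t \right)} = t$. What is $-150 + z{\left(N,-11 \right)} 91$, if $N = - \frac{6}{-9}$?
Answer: $-1151$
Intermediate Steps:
$N = \frac{2}{3}$ ($N = \left(-6\right) \left(- \frac{1}{9}\right) = \frac{2}{3} \approx 0.66667$)
$-150 + z{\left(N,-11 \right)} 91 = -150 - 1001 = -1151$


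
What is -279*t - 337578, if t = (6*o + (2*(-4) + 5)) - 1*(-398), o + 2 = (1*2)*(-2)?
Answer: -437739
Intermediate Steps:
o = -6 (o = -2 + (1*2)*(-2) = -2 + 2*(-2) = -2 - 4 = -6)
t = 359 (t = (6*(-6) + (2*(-4) + 5)) - 1*(-398) = (-36 + (-8 + 5)) + 398 = (-36 - 3) + 398 = -39 + 398 = 359)
-279*t - 337578 = -279*359 - 337578 = -100161 - 337578 = -437739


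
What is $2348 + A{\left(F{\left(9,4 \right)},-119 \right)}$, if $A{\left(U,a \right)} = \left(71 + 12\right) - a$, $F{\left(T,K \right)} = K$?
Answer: $2550$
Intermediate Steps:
$A{\left(U,a \right)} = 83 - a$
$2348 + A{\left(F{\left(9,4 \right)},-119 \right)} = 2348 + \left(83 - -119\right) = 2348 + \left(83 + 119\right) = 2348 + 202 = 2550$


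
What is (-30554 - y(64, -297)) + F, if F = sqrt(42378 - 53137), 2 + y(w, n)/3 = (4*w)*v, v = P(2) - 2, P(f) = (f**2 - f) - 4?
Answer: -27476 + I*sqrt(10759) ≈ -27476.0 + 103.73*I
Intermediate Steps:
P(f) = -4 + f**2 - f
v = -4 (v = (-4 + 2**2 - 1*2) - 2 = (-4 + 4 - 2) - 2 = -2 - 2 = -4)
y(w, n) = -6 - 48*w (y(w, n) = -6 + 3*((4*w)*(-4)) = -6 + 3*(-16*w) = -6 - 48*w)
F = I*sqrt(10759) (F = sqrt(-10759) = I*sqrt(10759) ≈ 103.73*I)
(-30554 - y(64, -297)) + F = (-30554 - (-6 - 48*64)) + I*sqrt(10759) = (-30554 - (-6 - 3072)) + I*sqrt(10759) = (-30554 - 1*(-3078)) + I*sqrt(10759) = (-30554 + 3078) + I*sqrt(10759) = -27476 + I*sqrt(10759)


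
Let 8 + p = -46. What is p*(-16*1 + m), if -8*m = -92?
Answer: 243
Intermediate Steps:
m = 23/2 (m = -⅛*(-92) = 23/2 ≈ 11.500)
p = -54 (p = -8 - 46 = -54)
p*(-16*1 + m) = -54*(-16*1 + 23/2) = -54*(-16 + 23/2) = -54*(-9/2) = 243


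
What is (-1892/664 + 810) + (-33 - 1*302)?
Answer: 78377/166 ≈ 472.15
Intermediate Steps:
(-1892/664 + 810) + (-33 - 1*302) = (-1892*1/664 + 810) + (-33 - 302) = (-473/166 + 810) - 335 = 133987/166 - 335 = 78377/166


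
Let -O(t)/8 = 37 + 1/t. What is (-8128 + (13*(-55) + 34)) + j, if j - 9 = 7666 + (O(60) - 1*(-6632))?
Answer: 78028/15 ≈ 5201.9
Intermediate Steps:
O(t) = -296 - 8/t (O(t) = -8*(37 + 1/t) = -296 - 8/t)
j = 210163/15 (j = 9 + (7666 + ((-296 - 8/60) - 1*(-6632))) = 9 + (7666 + ((-296 - 8*1/60) + 6632)) = 9 + (7666 + ((-296 - 2/15) + 6632)) = 9 + (7666 + (-4442/15 + 6632)) = 9 + (7666 + 95038/15) = 9 + 210028/15 = 210163/15 ≈ 14011.)
(-8128 + (13*(-55) + 34)) + j = (-8128 + (13*(-55) + 34)) + 210163/15 = (-8128 + (-715 + 34)) + 210163/15 = (-8128 - 681) + 210163/15 = -8809 + 210163/15 = 78028/15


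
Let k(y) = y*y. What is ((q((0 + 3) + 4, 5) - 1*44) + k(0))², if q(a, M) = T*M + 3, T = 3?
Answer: 676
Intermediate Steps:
q(a, M) = 3 + 3*M (q(a, M) = 3*M + 3 = 3 + 3*M)
k(y) = y²
((q((0 + 3) + 4, 5) - 1*44) + k(0))² = (((3 + 3*5) - 1*44) + 0²)² = (((3 + 15) - 44) + 0)² = ((18 - 44) + 0)² = (-26 + 0)² = (-26)² = 676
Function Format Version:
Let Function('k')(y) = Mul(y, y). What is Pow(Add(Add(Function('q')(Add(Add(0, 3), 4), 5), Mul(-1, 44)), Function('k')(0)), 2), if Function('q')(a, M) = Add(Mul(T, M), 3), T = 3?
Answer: 676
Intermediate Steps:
Function('q')(a, M) = Add(3, Mul(3, M)) (Function('q')(a, M) = Add(Mul(3, M), 3) = Add(3, Mul(3, M)))
Function('k')(y) = Pow(y, 2)
Pow(Add(Add(Function('q')(Add(Add(0, 3), 4), 5), Mul(-1, 44)), Function('k')(0)), 2) = Pow(Add(Add(Add(3, Mul(3, 5)), Mul(-1, 44)), Pow(0, 2)), 2) = Pow(Add(Add(Add(3, 15), -44), 0), 2) = Pow(Add(Add(18, -44), 0), 2) = Pow(Add(-26, 0), 2) = Pow(-26, 2) = 676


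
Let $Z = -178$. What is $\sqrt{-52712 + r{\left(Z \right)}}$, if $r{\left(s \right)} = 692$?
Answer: $102 i \sqrt{5} \approx 228.08 i$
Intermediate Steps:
$\sqrt{-52712 + r{\left(Z \right)}} = \sqrt{-52712 + 692} = \sqrt{-52020} = 102 i \sqrt{5}$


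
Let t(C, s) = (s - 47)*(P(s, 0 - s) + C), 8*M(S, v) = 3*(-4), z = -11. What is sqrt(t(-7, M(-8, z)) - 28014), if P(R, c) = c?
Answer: I*sqrt(110989)/2 ≈ 166.57*I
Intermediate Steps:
M(S, v) = -3/2 (M(S, v) = (3*(-4))/8 = (1/8)*(-12) = -3/2)
t(C, s) = (-47 + s)*(C - s) (t(C, s) = (s - 47)*((0 - s) + C) = (-47 + s)*(-s + C) = (-47 + s)*(C - s))
sqrt(t(-7, M(-8, z)) - 28014) = sqrt((-(-3/2)**2 - 47*(-7) + 47*(-3/2) - 7*(-3/2)) - 28014) = sqrt((-1*9/4 + 329 - 141/2 + 21/2) - 28014) = sqrt((-9/4 + 329 - 141/2 + 21/2) - 28014) = sqrt(1067/4 - 28014) = sqrt(-110989/4) = I*sqrt(110989)/2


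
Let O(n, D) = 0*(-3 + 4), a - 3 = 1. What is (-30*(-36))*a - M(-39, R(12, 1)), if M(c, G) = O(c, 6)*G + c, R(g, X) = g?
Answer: 4359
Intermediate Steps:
a = 4 (a = 3 + 1 = 4)
O(n, D) = 0 (O(n, D) = 0*1 = 0)
M(c, G) = c (M(c, G) = 0*G + c = 0 + c = c)
(-30*(-36))*a - M(-39, R(12, 1)) = -30*(-36)*4 - 1*(-39) = 1080*4 + 39 = 4320 + 39 = 4359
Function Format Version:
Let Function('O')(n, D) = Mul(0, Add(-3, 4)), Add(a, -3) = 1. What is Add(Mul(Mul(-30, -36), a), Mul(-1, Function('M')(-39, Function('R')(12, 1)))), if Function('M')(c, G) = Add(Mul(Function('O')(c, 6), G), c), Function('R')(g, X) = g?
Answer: 4359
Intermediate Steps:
a = 4 (a = Add(3, 1) = 4)
Function('O')(n, D) = 0 (Function('O')(n, D) = Mul(0, 1) = 0)
Function('M')(c, G) = c (Function('M')(c, G) = Add(Mul(0, G), c) = Add(0, c) = c)
Add(Mul(Mul(-30, -36), a), Mul(-1, Function('M')(-39, Function('R')(12, 1)))) = Add(Mul(Mul(-30, -36), 4), Mul(-1, -39)) = Add(Mul(1080, 4), 39) = Add(4320, 39) = 4359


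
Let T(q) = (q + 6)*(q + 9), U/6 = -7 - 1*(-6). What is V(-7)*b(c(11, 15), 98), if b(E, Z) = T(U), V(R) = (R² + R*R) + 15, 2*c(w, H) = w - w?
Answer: 0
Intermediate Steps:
c(w, H) = 0 (c(w, H) = (w - w)/2 = (½)*0 = 0)
V(R) = 15 + 2*R² (V(R) = (R² + R²) + 15 = 2*R² + 15 = 15 + 2*R²)
U = -6 (U = 6*(-7 - 1*(-6)) = 6*(-7 + 6) = 6*(-1) = -6)
T(q) = (6 + q)*(9 + q)
b(E, Z) = 0 (b(E, Z) = 54 + (-6)² + 15*(-6) = 54 + 36 - 90 = 0)
V(-7)*b(c(11, 15), 98) = (15 + 2*(-7)²)*0 = (15 + 2*49)*0 = (15 + 98)*0 = 113*0 = 0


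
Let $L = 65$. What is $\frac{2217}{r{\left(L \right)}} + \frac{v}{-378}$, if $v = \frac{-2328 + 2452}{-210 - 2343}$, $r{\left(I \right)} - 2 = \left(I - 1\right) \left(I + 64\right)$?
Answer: $\frac{1070252185}{3984625386} \approx 0.2686$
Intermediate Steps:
$r{\left(I \right)} = 2 + \left(-1 + I\right) \left(64 + I\right)$ ($r{\left(I \right)} = 2 + \left(I - 1\right) \left(I + 64\right) = 2 + \left(-1 + I\right) \left(64 + I\right)$)
$v = - \frac{124}{2553}$ ($v = \frac{124}{-2553} = 124 \left(- \frac{1}{2553}\right) = - \frac{124}{2553} \approx -0.04857$)
$\frac{2217}{r{\left(L \right)}} + \frac{v}{-378} = \frac{2217}{-62 + 65^{2} + 63 \cdot 65} - \frac{124}{2553 \left(-378\right)} = \frac{2217}{-62 + 4225 + 4095} - - \frac{62}{482517} = \frac{2217}{8258} + \frac{62}{482517} = \frac{1070252185}{3984625386}$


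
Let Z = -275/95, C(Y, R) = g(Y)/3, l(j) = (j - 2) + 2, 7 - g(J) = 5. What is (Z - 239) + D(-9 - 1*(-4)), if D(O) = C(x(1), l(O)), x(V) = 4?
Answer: -13750/57 ≈ -241.23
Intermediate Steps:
g(J) = 2 (g(J) = 7 - 1*5 = 7 - 5 = 2)
l(j) = j (l(j) = (-2 + j) + 2 = j)
C(Y, R) = 2/3
Z = -55/19 (Z = -275*1/95 = -55/19 ≈ -2.8947)
D(O) = 2/3
(Z - 239) + D(-9 - 1*(-4)) = (-55/19 - 239) + 2/3 = -4596/19 + 2/3 = -13750/57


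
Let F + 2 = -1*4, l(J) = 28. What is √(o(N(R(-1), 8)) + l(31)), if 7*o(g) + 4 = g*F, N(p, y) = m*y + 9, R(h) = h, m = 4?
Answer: 3*I*√42/7 ≈ 2.7775*I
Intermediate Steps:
F = -6 (F = -2 - 1*4 = -2 - 4 = -6)
N(p, y) = 9 + 4*y (N(p, y) = 4*y + 9 = 9 + 4*y)
o(g) = -4/7 - 6*g/7 (o(g) = -4/7 + (g*(-6))/7 = -4/7 + (-6*g)/7 = -4/7 - 6*g/7)
√(o(N(R(-1), 8)) + l(31)) = √((-4/7 - 6*(9 + 4*8)/7) + 28) = √((-4/7 - 6*(9 + 32)/7) + 28) = √((-4/7 - 6/7*41) + 28) = √((-4/7 - 246/7) + 28) = √(-250/7 + 28) = √(-54/7) = 3*I*√42/7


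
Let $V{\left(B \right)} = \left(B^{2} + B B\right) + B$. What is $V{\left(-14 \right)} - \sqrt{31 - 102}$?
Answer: $378 - i \sqrt{71} \approx 378.0 - 8.4261 i$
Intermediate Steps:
$V{\left(B \right)} = B + 2 B^{2}$ ($V{\left(B \right)} = \left(B^{2} + B^{2}\right) + B = 2 B^{2} + B = B + 2 B^{2}$)
$V{\left(-14 \right)} - \sqrt{31 - 102} = - 14 \left(1 + 2 \left(-14\right)\right) - \sqrt{31 - 102} = - 14 \left(1 - 28\right) - \sqrt{-71} = \left(-14\right) \left(-27\right) - i \sqrt{71} = 378 - i \sqrt{71}$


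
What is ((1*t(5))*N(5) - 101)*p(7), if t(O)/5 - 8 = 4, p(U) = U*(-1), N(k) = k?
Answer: -1393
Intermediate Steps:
p(U) = -U
t(O) = 60 (t(O) = 40 + 5*4 = 40 + 20 = 60)
((1*t(5))*N(5) - 101)*p(7) = ((1*60)*5 - 101)*(-1*7) = (60*5 - 101)*(-7) = (300 - 101)*(-7) = 199*(-7) = -1393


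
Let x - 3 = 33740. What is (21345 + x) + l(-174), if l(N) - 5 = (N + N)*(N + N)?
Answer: 176197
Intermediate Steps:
x = 33743 (x = 3 + 33740 = 33743)
l(N) = 5 + 4*N**2 (l(N) = 5 + (N + N)*(N + N) = 5 + (2*N)*(2*N) = 5 + 4*N**2)
(21345 + x) + l(-174) = (21345 + 33743) + (5 + 4*(-174)**2) = 55088 + (5 + 4*30276) = 55088 + (5 + 121104) = 55088 + 121109 = 176197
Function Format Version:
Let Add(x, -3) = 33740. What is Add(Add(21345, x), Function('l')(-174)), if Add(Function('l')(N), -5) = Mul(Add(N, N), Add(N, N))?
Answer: 176197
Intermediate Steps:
x = 33743 (x = Add(3, 33740) = 33743)
Function('l')(N) = Add(5, Mul(4, Pow(N, 2))) (Function('l')(N) = Add(5, Mul(Add(N, N), Add(N, N))) = Add(5, Mul(Mul(2, N), Mul(2, N))) = Add(5, Mul(4, Pow(N, 2))))
Add(Add(21345, x), Function('l')(-174)) = Add(Add(21345, 33743), Add(5, Mul(4, Pow(-174, 2)))) = Add(55088, Add(5, Mul(4, 30276))) = Add(55088, Add(5, 121104)) = Add(55088, 121109) = 176197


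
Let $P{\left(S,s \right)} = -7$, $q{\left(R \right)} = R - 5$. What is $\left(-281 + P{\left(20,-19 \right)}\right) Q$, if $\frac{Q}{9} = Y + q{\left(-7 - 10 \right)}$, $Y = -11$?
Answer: $85536$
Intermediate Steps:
$q{\left(R \right)} = -5 + R$ ($q{\left(R \right)} = R - 5 = -5 + R$)
$Q = -297$ ($Q = 9 \left(-11 - 22\right) = 9 \left(-33\right) = -297$)
$\left(-281 + P{\left(20,-19 \right)}\right) Q = \left(-281 - 7\right) \left(-297\right) = \left(-288\right) \left(-297\right) = 85536$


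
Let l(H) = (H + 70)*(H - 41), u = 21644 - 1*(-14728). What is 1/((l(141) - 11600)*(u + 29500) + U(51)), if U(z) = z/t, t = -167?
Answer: 167/104505927949 ≈ 1.5980e-9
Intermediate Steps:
u = 36372 (u = 21644 + 14728 = 36372)
l(H) = (-41 + H)*(70 + H) (l(H) = (70 + H)*(-41 + H) = (-41 + H)*(70 + H))
U(z) = -z/167 (U(z) = z/(-167) = z*(-1/167) = -z/167)
1/((l(141) - 11600)*(u + 29500) + U(51)) = 1/(((-2870 + 141² + 29*141) - 11600)*(36372 + 29500) - 1/167*51) = 1/(((-2870 + 19881 + 4089) - 11600)*65872 - 51/167) = 1/((21100 - 11600)*65872 - 51/167) = 1/(9500*65872 - 51/167) = 1/(625784000 - 51/167) = 1/(104505927949/167) = 167/104505927949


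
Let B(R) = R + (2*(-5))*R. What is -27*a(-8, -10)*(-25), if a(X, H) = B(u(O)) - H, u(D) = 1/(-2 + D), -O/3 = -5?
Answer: 81675/13 ≈ 6282.7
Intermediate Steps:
O = 15 (O = -3*(-5) = 15)
B(R) = -9*R (B(R) = R - 10*R = -9*R)
a(X, H) = -9/13 - H (a(X, H) = -9/(-2 + 15) - H = -9/13 - H)
-27*a(-8, -10)*(-25) = -27*(-9/13 - 1*(-10))*(-25) = -27*(-9/13 + 10)*(-25) = -27*121/13*(-25) = -3267/13*(-25) = 81675/13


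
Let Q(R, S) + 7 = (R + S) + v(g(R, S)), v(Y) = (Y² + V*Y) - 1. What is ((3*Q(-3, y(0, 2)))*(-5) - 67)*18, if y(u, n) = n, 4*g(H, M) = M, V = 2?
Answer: 1773/2 ≈ 886.50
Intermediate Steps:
g(H, M) = M/4
v(Y) = -1 + Y² + 2*Y (v(Y) = (Y² + 2*Y) - 1 = -1 + Y² + 2*Y)
Q(R, S) = -8 + R + S²/16 + 3*S/2 (Q(R, S) = -7 + ((R + S) + (-1 + (S/4)² + 2*(S/4))) = -7 + ((R + S) + (-1 + S²/16 + S/2)) = -7 + ((R + S) + (-1 + S/2 + S²/16)) = -7 + (-1 + R + S²/16 + 3*S/2) = -8 + R + S²/16 + 3*S/2)
((3*Q(-3, y(0, 2)))*(-5) - 67)*18 = ((3*(-8 - 3 + (1/16)*2² + (3/2)*2))*(-5) - 67)*18 = ((3*(-8 - 3 + (1/16)*4 + 3))*(-5) - 67)*18 = ((3*(-8 - 3 + ¼ + 3))*(-5) - 67)*18 = ((3*(-31/4))*(-5) - 67)*18 = (-93/4*(-5) - 67)*18 = (465/4 - 67)*18 = (197/4)*18 = 1773/2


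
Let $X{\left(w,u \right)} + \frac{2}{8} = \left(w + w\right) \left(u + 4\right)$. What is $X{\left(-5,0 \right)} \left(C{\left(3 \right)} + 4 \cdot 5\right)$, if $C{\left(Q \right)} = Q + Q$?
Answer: $- \frac{2093}{2} \approx -1046.5$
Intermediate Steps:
$X{\left(w,u \right)} = - \frac{1}{4} + 2 w \left(4 + u\right)$ ($X{\left(w,u \right)} = - \frac{1}{4} + \left(w + w\right) \left(u + 4\right) = - \frac{1}{4} + 2 w \left(4 + u\right)$)
$C{\left(Q \right)} = 2 Q$
$X{\left(-5,0 \right)} \left(C{\left(3 \right)} + 4 \cdot 5\right) = \left(- \frac{1}{4} + 8 \left(-5\right) + 2 \cdot 0 \left(-5\right)\right) \left(2 \cdot 3 + 4 \cdot 5\right) = \left(- \frac{1}{4} - 40 + 0\right) \left(6 + 20\right) = \left(- \frac{161}{4}\right) 26 = - \frac{2093}{2}$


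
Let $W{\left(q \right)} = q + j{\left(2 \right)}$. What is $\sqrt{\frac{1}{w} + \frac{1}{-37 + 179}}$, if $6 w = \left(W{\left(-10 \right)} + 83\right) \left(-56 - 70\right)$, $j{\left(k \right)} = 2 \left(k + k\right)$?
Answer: $\frac{\sqrt{4648938}}{26838} \approx 0.080339$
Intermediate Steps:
$j{\left(k \right)} = 4 k$ ($j{\left(k \right)} = 2 \cdot 2 k = 4 k$)
$W{\left(q \right)} = 8 + q$ ($W{\left(q \right)} = q + 4 \cdot 2 = q + 8 = 8 + q$)
$w = -1701$ ($w = \frac{\left(\left(8 - 10\right) + 83\right) \left(-56 - 70\right)}{6} = \frac{\left(-2 + 83\right) \left(-126\right)}{6} = \frac{81 \left(-126\right)}{6} = \frac{1}{6} \left(-10206\right) = -1701$)
$\sqrt{\frac{1}{w} + \frac{1}{-37 + 179}} = \sqrt{\frac{1}{-1701} + \frac{1}{-37 + 179}} = \sqrt{- \frac{1}{1701} + \frac{1}{142}} = \sqrt{\frac{1559}{241542}} = \frac{\sqrt{4648938}}{26838}$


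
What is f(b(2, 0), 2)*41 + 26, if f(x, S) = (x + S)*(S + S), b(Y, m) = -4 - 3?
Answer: -794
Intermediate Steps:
b(Y, m) = -7
f(x, S) = 2*S*(S + x) (f(x, S) = (S + x)*(2*S) = 2*S*(S + x))
f(b(2, 0), 2)*41 + 26 = (2*2*(2 - 7))*41 + 26 = (2*2*(-5))*41 + 26 = -20*41 + 26 = -820 + 26 = -794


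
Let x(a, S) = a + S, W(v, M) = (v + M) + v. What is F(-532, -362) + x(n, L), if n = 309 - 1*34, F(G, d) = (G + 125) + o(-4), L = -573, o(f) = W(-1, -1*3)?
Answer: -710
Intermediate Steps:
W(v, M) = M + 2*v (W(v, M) = (M + v) + v = M + 2*v)
o(f) = -5 (o(f) = -1*3 + 2*(-1) = -3 - 2 = -5)
F(G, d) = 120 + G (F(G, d) = (G + 125) - 5 = (125 + G) - 5 = 120 + G)
n = 275 (n = 309 - 34 = 275)
x(a, S) = S + a
F(-532, -362) + x(n, L) = (120 - 532) + (-573 + 275) = -412 - 298 = -710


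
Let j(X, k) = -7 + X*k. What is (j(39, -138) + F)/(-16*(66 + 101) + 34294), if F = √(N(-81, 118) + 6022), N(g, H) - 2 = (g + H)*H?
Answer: -5389/31622 + √10390/31622 ≈ -0.16720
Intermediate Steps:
N(g, H) = 2 + H*(H + g) (N(g, H) = 2 + (g + H)*H = 2 + (H + g)*H = 2 + H*(H + g))
F = √10390 (F = √((2 + 118² + 118*(-81)) + 6022) = √((2 + 13924 - 9558) + 6022) = √(4368 + 6022) = √10390 ≈ 101.93)
(j(39, -138) + F)/(-16*(66 + 101) + 34294) = ((-7 + 39*(-138)) + √10390)/(-16*(66 + 101) + 34294) = ((-7 - 5382) + √10390)/(-16*167 + 34294) = (-5389 + √10390)/(-2672 + 34294) = (-5389 + √10390)/31622 = (-5389 + √10390)*(1/31622) = -5389/31622 + √10390/31622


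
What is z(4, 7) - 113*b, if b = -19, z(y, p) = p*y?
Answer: 2175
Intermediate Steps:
z(4, 7) - 113*b = 7*4 - 113*(-19) = 28 + 2147 = 2175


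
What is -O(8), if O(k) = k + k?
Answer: -16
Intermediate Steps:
O(k) = 2*k
-O(8) = -2*8 = -1*16 = -16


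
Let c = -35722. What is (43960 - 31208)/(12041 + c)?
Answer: -12752/23681 ≈ -0.53849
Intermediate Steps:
(43960 - 31208)/(12041 + c) = (43960 - 31208)/(12041 - 35722) = 12752/(-23681) = 12752*(-1/23681) = -12752/23681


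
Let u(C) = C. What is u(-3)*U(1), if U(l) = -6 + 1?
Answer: 15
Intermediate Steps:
U(l) = -5
u(-3)*U(1) = -3*(-5) = 15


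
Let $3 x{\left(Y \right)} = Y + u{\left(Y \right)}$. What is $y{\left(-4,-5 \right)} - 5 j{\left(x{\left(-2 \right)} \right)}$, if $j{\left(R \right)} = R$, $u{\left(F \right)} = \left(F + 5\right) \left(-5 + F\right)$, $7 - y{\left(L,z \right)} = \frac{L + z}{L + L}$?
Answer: $\frac{1061}{24} \approx 44.208$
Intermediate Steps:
$y{\left(L,z \right)} = 7 - \frac{L + z}{2 L}$ ($y{\left(L,z \right)} = 7 - \frac{L + z}{L + L} = 7 - \frac{L + z}{2 L}$)
$u{\left(F \right)} = \left(-5 + F\right) \left(5 + F\right)$ ($u{\left(F \right)} = \left(5 + F\right) \left(-5 + F\right) = \left(-5 + F\right) \left(5 + F\right)$)
$x{\left(Y \right)} = - \frac{25}{3} + \frac{Y}{3} + \frac{Y^{2}}{3}$ ($x{\left(Y \right)} = \frac{Y + \left(-25 + Y^{2}\right)}{3} = \frac{-25 + Y + Y^{2}}{3} = - \frac{25}{3} + \frac{Y}{3} + \frac{Y^{2}}{3}$)
$y{\left(-4,-5 \right)} - 5 j{\left(x{\left(-2 \right)} \right)} = \frac{\left(-1\right) \left(-5\right) + 13 \left(-4\right)}{2 \left(-4\right)} - 5 \left(- \frac{25}{3} + \frac{1}{3} \left(-2\right) + \frac{\left(-2\right)^{2}}{3}\right) = \frac{1}{2} \left(- \frac{1}{4}\right) \left(5 - 52\right) - 5 \left(- \frac{25}{3} - \frac{2}{3} + \frac{1}{3} \cdot 4\right) = \frac{1}{2} \left(- \frac{1}{4}\right) \left(-47\right) - 5 \left(- \frac{25}{3} - \frac{2}{3} + \frac{4}{3}\right) = \frac{47}{8} - - \frac{115}{3} = \frac{47}{8} + \frac{115}{3} = \frac{1061}{24}$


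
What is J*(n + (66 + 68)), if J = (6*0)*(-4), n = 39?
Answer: 0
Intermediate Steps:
J = 0 (J = 0*(-4) = 0)
J*(n + (66 + 68)) = 0*(39 + (66 + 68)) = 0*(39 + 134) = 0*173 = 0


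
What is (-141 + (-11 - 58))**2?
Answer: 44100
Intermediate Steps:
(-141 + (-11 - 58))**2 = (-141 - 69)**2 = (-210)**2 = 44100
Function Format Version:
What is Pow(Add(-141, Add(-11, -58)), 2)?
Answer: 44100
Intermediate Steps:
Pow(Add(-141, Add(-11, -58)), 2) = Pow(Add(-141, -69), 2) = Pow(-210, 2) = 44100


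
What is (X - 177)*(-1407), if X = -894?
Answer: 1506897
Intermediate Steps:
(X - 177)*(-1407) = (-894 - 177)*(-1407) = -1071*(-1407) = 1506897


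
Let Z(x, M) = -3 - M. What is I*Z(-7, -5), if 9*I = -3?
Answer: -⅔ ≈ -0.66667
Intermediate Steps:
I = -⅓ (I = (⅑)*(-3) = -⅓ ≈ -0.33333)
I*Z(-7, -5) = -(-3 - 1*(-5))/3 = -(-3 + 5)/3 = -⅓*2 = -⅔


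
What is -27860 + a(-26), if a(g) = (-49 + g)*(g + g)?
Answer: -23960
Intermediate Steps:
a(g) = 2*g*(-49 + g) (a(g) = (-49 + g)*(2*g) = 2*g*(-49 + g))
-27860 + a(-26) = -27860 + 2*(-26)*(-49 - 26) = -27860 + 2*(-26)*(-75) = -27860 + 3900 = -23960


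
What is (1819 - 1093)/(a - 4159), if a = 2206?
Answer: -242/651 ≈ -0.37174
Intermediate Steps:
(1819 - 1093)/(a - 4159) = (1819 - 1093)/(2206 - 4159) = 726/(-1953) = 726*(-1/1953) = -242/651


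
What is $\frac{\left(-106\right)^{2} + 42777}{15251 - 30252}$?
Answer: $- \frac{54013}{15001} \approx -3.6006$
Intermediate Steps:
$\frac{\left(-106\right)^{2} + 42777}{15251 - 30252} = \frac{11236 + 42777}{-15001} = 54013 \left(- \frac{1}{15001}\right) = - \frac{54013}{15001}$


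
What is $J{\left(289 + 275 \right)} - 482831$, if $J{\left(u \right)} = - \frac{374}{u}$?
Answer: $- \frac{136158529}{282} \approx -4.8283 \cdot 10^{5}$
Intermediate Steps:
$J{\left(289 + 275 \right)} - 482831 = - \frac{374}{289 + 275} - 482831 = - \frac{374}{564} - 482831 = \left(-374\right) \frac{1}{564} - 482831 = - \frac{187}{282} - 482831 = - \frac{136158529}{282}$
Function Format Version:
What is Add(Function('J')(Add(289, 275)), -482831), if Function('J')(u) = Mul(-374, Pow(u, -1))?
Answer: Rational(-136158529, 282) ≈ -4.8283e+5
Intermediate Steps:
Add(Function('J')(Add(289, 275)), -482831) = Add(Mul(-374, Pow(Add(289, 275), -1)), -482831) = Add(Mul(-374, Pow(564, -1)), -482831) = Add(Mul(-374, Rational(1, 564)), -482831) = Add(Rational(-187, 282), -482831) = Rational(-136158529, 282)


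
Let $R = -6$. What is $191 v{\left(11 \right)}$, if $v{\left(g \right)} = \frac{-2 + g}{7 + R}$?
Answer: $1719$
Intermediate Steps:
$v{\left(g \right)} = -2 + g$ ($v{\left(g \right)} = \frac{-2 + g}{7 - 6} = \frac{-2 + g}{1} = \left(-2 + g\right) 1 = -2 + g$)
$191 v{\left(11 \right)} = 191 \left(-2 + 11\right) = 191 \cdot 9 = 1719$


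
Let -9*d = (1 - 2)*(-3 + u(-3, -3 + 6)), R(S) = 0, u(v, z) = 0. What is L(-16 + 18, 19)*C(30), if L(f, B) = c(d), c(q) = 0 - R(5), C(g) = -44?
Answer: 0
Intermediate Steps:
d = -⅓ (d = -(1 - 2)*(-3 + 0)/9 = -(-1)*(-3)/9 = -⅑*3 = -⅓ ≈ -0.33333)
c(q) = 0 (c(q) = 0 - 1*0 = 0 + 0 = 0)
L(f, B) = 0
L(-16 + 18, 19)*C(30) = 0*(-44) = 0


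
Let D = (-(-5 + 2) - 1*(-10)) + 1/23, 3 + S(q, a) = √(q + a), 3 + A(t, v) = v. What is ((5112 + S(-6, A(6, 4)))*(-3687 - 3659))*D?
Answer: -11259214200/23 - 2203800*I*√5/23 ≈ -4.8953e+8 - 2.1425e+5*I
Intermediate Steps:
A(t, v) = -3 + v
S(q, a) = -3 + √(a + q) (S(q, a) = -3 + √(q + a) = -3 + √(a + q))
D = 300/23 (D = (-1*(-3) + 10) + 1/23 = (3 + 10) + 1/23 = 13 + 1/23 = 300/23 ≈ 13.043)
((5112 + S(-6, A(6, 4)))*(-3687 - 3659))*D = ((5112 + (-3 + √((-3 + 4) - 6)))*(-3687 - 3659))*(300/23) = ((5112 + (-3 + √(1 - 6)))*(-7346))*(300/23) = ((5112 + (-3 + √(-5)))*(-7346))*(300/23) = ((5112 + (-3 + I*√5))*(-7346))*(300/23) = ((5109 + I*√5)*(-7346))*(300/23) = (-37530714 - 7346*I*√5)*(300/23) = -11259214200/23 - 2203800*I*√5/23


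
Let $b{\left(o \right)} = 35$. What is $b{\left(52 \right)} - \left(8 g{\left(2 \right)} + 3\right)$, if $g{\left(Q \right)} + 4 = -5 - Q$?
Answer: $120$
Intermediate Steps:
$g{\left(Q \right)} = -9 - Q$ ($g{\left(Q \right)} = -4 - \left(5 + Q\right) = -9 - Q$)
$b{\left(52 \right)} - \left(8 g{\left(2 \right)} + 3\right) = 35 - \left(8 \left(-9 - 2\right) + 3\right) = 35 - \left(8 \left(-11\right) + 3\right) = 35 - \left(-88 + 3\right) = 35 - -85 = 35 + 85 = 120$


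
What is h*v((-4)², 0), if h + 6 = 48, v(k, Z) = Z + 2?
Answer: 84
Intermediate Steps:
v(k, Z) = 2 + Z
h = 42 (h = -6 + 48 = 42)
h*v((-4)², 0) = 42*(2 + 0) = 42*2 = 84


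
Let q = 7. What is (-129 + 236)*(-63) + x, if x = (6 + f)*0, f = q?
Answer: -6741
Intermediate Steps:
f = 7
x = 0 (x = (6 + 7)*0 = 13*0 = 0)
(-129 + 236)*(-63) + x = (-129 + 236)*(-63) + 0 = 107*(-63) + 0 = -6741 + 0 = -6741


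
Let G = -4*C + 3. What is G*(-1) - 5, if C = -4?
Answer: -24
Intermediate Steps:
G = 19 (G = -4*(-4) + 3 = 16 + 3 = 19)
G*(-1) - 5 = 19*(-1) - 5 = -19 - 5 = -24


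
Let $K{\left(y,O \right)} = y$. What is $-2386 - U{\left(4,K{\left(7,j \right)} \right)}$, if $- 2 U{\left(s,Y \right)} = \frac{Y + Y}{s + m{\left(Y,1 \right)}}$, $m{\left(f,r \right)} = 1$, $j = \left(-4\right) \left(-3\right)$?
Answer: $- \frac{11923}{5} \approx -2384.6$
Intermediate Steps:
$j = 12$
$U{\left(s,Y \right)} = - \frac{Y}{1 + s}$ ($U{\left(s,Y \right)} = - \frac{\left(Y + Y\right) \frac{1}{s + 1}}{2} = - \frac{2 Y \frac{1}{1 + s}}{2} = - \frac{Y}{1 + s}$)
$-2386 - U{\left(4,K{\left(7,j \right)} \right)} = -2386 - \left(-1\right) 7 \frac{1}{1 + 4} = -2386 - \left(-1\right) 7 \cdot \frac{1}{5} = -2386 - - \frac{7}{5} = -2386 + \frac{7}{5} = - \frac{11923}{5}$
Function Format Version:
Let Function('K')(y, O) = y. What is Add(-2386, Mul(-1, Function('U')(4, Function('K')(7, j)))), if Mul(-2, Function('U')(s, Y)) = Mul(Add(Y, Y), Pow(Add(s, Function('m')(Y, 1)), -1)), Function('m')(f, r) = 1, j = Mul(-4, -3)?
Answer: Rational(-11923, 5) ≈ -2384.6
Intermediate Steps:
j = 12
Function('U')(s, Y) = Mul(-1, Y, Pow(Add(1, s), -1)) (Function('U')(s, Y) = Mul(Rational(-1, 2), Mul(Add(Y, Y), Pow(Add(s, 1), -1))) = Mul(Rational(-1, 2), Mul(Mul(2, Y), Pow(Add(1, s), -1))) = Mul(Rational(-1, 2), Mul(2, Y, Pow(Add(1, s), -1))) = Mul(-1, Y, Pow(Add(1, s), -1)))
Add(-2386, Mul(-1, Function('U')(4, Function('K')(7, j)))) = Add(-2386, Mul(-1, Mul(-1, 7, Pow(Add(1, 4), -1)))) = Add(-2386, Mul(-1, Mul(-1, 7, Pow(5, -1)))) = Add(-2386, Mul(-1, Mul(-1, 7, Rational(1, 5)))) = Add(-2386, Mul(-1, Rational(-7, 5))) = Add(-2386, Rational(7, 5)) = Rational(-11923, 5)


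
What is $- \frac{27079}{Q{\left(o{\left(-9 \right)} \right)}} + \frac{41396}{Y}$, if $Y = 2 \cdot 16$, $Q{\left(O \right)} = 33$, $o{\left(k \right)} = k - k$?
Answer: $\frac{124885}{264} \approx 473.05$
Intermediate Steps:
$o{\left(k \right)} = 0$
$Y = 32$
$- \frac{27079}{Q{\left(o{\left(-9 \right)} \right)}} + \frac{41396}{Y} = - \frac{27079}{33} + \frac{41396}{32} = \left(-27079\right) \frac{1}{33} + 41396 \cdot \frac{1}{32} = - \frac{27079}{33} + \frac{10349}{8} = \frac{124885}{264}$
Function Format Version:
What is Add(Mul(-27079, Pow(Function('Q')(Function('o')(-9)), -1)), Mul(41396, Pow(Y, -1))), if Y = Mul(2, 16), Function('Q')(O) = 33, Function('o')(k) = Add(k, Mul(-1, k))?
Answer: Rational(124885, 264) ≈ 473.05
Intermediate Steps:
Function('o')(k) = 0
Y = 32
Add(Mul(-27079, Pow(Function('Q')(Function('o')(-9)), -1)), Mul(41396, Pow(Y, -1))) = Add(Mul(-27079, Pow(33, -1)), Mul(41396, Pow(32, -1))) = Add(Mul(-27079, Rational(1, 33)), Mul(41396, Rational(1, 32))) = Add(Rational(-27079, 33), Rational(10349, 8)) = Rational(124885, 264)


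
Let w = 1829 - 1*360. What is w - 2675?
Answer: -1206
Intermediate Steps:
w = 1469 (w = 1829 - 360 = 1469)
w - 2675 = 1469 - 2675 = -1206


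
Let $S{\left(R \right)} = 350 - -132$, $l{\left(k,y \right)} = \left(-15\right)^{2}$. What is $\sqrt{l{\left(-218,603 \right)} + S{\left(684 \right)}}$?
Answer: $\sqrt{707} \approx 26.589$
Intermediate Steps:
$l{\left(k,y \right)} = 225$
$S{\left(R \right)} = 482$ ($S{\left(R \right)} = 350 + 132 = 482$)
$\sqrt{l{\left(-218,603 \right)} + S{\left(684 \right)}} = \sqrt{225 + 482} = \sqrt{707}$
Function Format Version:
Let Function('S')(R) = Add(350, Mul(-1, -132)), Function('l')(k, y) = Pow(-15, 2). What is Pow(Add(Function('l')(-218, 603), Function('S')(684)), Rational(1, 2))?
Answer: Pow(707, Rational(1, 2)) ≈ 26.589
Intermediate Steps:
Function('l')(k, y) = 225
Function('S')(R) = 482 (Function('S')(R) = Add(350, 132) = 482)
Pow(Add(Function('l')(-218, 603), Function('S')(684)), Rational(1, 2)) = Pow(Add(225, 482), Rational(1, 2)) = Pow(707, Rational(1, 2))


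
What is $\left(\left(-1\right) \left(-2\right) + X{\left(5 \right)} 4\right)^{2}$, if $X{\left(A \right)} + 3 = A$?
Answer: $100$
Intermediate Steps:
$X{\left(A \right)} = -3 + A$
$\left(\left(-1\right) \left(-2\right) + X{\left(5 \right)} 4\right)^{2} = \left(\left(-1\right) \left(-2\right) + \left(-3 + 5\right) 4\right)^{2} = \left(2 + 2 \cdot 4\right)^{2} = \left(2 + 8\right)^{2} = 10^{2} = 100$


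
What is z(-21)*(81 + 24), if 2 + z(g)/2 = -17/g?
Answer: -250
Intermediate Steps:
z(g) = -4 - 34/g (z(g) = -4 + 2*(-17/g) = -4 - 34/g)
z(-21)*(81 + 24) = (-4 - 34/(-21))*(81 + 24) = (-4 - 34*(-1/21))*105 = (-4 + 34/21)*105 = -50/21*105 = -250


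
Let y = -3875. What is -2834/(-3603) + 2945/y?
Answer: 2393/90075 ≈ 0.026567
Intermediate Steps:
-2834/(-3603) + 2945/y = -2834/(-3603) + 2945/(-3875) = -2834*(-1/3603) + 2945*(-1/3875) = 2834/3603 - 19/25 = 2393/90075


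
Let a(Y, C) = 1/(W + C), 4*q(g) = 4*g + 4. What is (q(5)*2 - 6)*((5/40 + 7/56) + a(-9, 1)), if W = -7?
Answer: ½ ≈ 0.50000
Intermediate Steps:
q(g) = 1 + g (q(g) = (4*g + 4)/4 = (4 + 4*g)/4 = 1 + g)
a(Y, C) = 1/(-7 + C)
(q(5)*2 - 6)*((5/40 + 7/56) + a(-9, 1)) = ((1 + 5)*2 - 6)*((5/40 + 7/56) + 1/(-7 + 1)) = (6*2 - 6)*((5*(1/40) + 7*(1/56)) + 1/(-6)) = (12 - 6)*((⅛ + ⅛) - ⅙) = 6*(¼ - ⅙) = 6*(1/12) = ½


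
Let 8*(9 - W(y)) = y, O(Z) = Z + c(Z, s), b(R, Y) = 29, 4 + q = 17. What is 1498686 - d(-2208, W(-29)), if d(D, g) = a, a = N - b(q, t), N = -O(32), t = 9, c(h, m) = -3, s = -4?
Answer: 1498744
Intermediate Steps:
q = 13 (q = -4 + 17 = 13)
O(Z) = -3 + Z (O(Z) = Z - 3 = -3 + Z)
W(y) = 9 - y/8
N = -29 (N = -(-3 + 32) = -1*29 = -29)
a = -58 (a = -29 - 1*29 = -29 - 29 = -58)
d(D, g) = -58
1498686 - d(-2208, W(-29)) = 1498686 - 1*(-58) = 1498686 + 58 = 1498744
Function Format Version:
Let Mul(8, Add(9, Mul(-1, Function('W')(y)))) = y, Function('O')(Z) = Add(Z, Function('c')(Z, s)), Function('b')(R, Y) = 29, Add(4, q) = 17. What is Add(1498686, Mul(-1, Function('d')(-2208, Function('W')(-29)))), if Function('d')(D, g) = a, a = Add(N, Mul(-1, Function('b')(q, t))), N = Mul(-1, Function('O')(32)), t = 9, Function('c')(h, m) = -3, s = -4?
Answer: 1498744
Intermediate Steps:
q = 13 (q = Add(-4, 17) = 13)
Function('O')(Z) = Add(-3, Z) (Function('O')(Z) = Add(Z, -3) = Add(-3, Z))
Function('W')(y) = Add(9, Mul(Rational(-1, 8), y))
N = -29 (N = Mul(-1, Add(-3, 32)) = Mul(-1, 29) = -29)
a = -58 (a = Add(-29, Mul(-1, 29)) = Add(-29, -29) = -58)
Function('d')(D, g) = -58
Add(1498686, Mul(-1, Function('d')(-2208, Function('W')(-29)))) = Add(1498686, Mul(-1, -58)) = Add(1498686, 58) = 1498744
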